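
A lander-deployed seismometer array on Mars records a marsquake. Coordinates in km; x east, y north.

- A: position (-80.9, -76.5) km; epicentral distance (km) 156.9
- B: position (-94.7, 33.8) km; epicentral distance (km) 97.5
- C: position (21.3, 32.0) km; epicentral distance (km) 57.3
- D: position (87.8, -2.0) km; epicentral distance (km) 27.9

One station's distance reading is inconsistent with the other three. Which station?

Solve using three stations at a time. Using A, C, D (subtract circle equations pairwise → linear system) gives (x, y) ≈ (60.9, -9.4).
Distances from that point to each station vs reported:
  A: calculated 156.9 vs reported 156.9 → residual 0.0 km
  B: calculated 161.5 vs reported 97.5 → residual 64.0 km
  C: calculated 57.3 vs reported 57.3 → residual 0.0 km
  D: calculated 27.9 vs reported 27.9 → residual 0.0 km
A, C, D are mutually consistent (residuals ≈ 0); B is off by 64.0 km.

B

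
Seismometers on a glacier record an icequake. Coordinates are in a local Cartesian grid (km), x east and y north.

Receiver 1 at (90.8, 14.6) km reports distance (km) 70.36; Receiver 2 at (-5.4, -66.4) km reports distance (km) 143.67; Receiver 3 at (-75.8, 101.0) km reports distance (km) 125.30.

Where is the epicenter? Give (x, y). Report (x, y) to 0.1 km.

Circle about each station: (x − 90.8)² + (y − 14.6)² = 70.36²; (x + 5.4)² + (y + 66.4)² = 143.67²; (x + 75.8)² + (y − 101.0)² = 125.30².
Subtracting pairs of circle equations eliminates x²+y² and gives linear equations (the radical axes):
-192.4 x − 162.0 y = -19710.22
-333.2 x + 172.8 y = -3260.72
Solving the 2×2 system: x ≈ 45.1, y ≈ 68.1 km.
Check against Receiver 1 (with the unrounded x, y): √((x − 90.8)²+(y − 14.6)²) = 70.36 ≈ 70.36 km. ✓

(45.1, 68.1)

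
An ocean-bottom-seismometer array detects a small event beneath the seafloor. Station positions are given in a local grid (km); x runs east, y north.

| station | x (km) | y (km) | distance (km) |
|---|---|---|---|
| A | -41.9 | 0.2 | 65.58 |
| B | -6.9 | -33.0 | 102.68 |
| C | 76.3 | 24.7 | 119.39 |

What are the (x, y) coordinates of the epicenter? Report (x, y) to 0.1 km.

Circle about each station: (x + 41.9)² + (y − 0.2)² = 65.58²; (x + 6.9)² + (y + 33.0)² = 102.68²; (x − 76.3)² + (y − 24.7)² = 119.39².
Subtracting the A equation from the B and C equations removes the quadratic terms:
70.0 x − 66.4 y = -6861.49
236.4 x + 49.0 y = -5277.11
Solving the 2×2 system: x ≈ -35.9, y ≈ 65.5 km.

x ≈ -35.9 km, y ≈ 65.5 km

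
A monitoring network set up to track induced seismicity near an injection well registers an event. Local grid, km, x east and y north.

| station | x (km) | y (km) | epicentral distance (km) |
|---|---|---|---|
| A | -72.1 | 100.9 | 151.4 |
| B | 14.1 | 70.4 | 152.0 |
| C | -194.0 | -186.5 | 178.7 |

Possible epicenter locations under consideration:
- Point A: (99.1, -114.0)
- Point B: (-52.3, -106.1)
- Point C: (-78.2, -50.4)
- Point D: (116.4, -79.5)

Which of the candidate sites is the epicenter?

For each candidate, compare |candidate − station| to the reported distance:
Point A: residuals A 123.4, B 51.0, C 123.2 → max 123.4 km
Point B: residuals A 56.5, B 36.6, C 15.8 → max 56.5 km
Point C: residuals A 0.0, B 0.0, C 0.0 → max 0.0 km
Point D: residuals A 109.5, B 29.5, C 149.6 → max 149.6 km
Only Point C has all residuals ≈ 0.

Point C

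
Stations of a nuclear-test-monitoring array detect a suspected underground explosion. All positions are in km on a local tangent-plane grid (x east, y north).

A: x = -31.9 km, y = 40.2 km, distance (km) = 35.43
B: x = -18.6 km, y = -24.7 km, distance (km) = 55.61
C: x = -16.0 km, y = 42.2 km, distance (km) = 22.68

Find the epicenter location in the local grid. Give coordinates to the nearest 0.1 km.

Circle about each station: (x + 31.9)² + (y − 40.2)² = 35.43²; (x + 18.6)² + (y + 24.7)² = 55.61²; (x + 16.0)² + (y − 42.2)² = 22.68².
Subtracting the A equation from the B and C equations removes the quadratic terms:
26.6 x − 129.8 y = -3514.79
31.8 x + 4.0 y = 144.09
Solving the 2×2 system: x ≈ 1.1, y ≈ 27.3 km.
Check against A (with the unrounded x, y): √((x + 31.9)²+(y − 40.2)²) = 35.43 ≈ 35.43 km. ✓

1.1 km east, 27.3 km north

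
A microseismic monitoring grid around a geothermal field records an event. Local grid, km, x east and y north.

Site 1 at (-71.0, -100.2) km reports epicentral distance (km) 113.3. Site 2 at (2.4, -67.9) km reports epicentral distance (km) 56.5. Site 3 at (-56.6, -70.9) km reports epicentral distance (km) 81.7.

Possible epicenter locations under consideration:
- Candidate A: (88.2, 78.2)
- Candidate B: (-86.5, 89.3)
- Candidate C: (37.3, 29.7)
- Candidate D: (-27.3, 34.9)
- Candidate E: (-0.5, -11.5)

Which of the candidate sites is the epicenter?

Candidate E

For each candidate, compare |candidate − station| to the reported distance:
Candidate A: residuals Site 1 125.8, Site 2 112.9, Site 3 126.1 → max 126.1 km
Candidate B: residuals Site 1 76.8, Site 2 124.1, Site 3 81.3 → max 124.1 km
Candidate C: residuals Site 1 55.8, Site 2 47.2, Site 3 55.9 → max 55.9 km
Candidate D: residuals Site 1 28.7, Site 2 50.5, Site 3 28.1 → max 50.5 km
Candidate E: residuals Site 1 0.0, Site 2 0.0, Site 3 0.0 → max 0.0 km
Only Candidate E has all residuals ≈ 0.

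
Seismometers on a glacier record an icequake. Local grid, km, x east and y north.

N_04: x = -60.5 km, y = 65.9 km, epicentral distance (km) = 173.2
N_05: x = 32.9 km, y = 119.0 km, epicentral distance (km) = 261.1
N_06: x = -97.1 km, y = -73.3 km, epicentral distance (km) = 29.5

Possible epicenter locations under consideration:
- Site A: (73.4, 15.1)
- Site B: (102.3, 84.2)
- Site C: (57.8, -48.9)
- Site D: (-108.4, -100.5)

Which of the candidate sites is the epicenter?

For each candidate, compare |candidate − station| to the reported distance:
Site A: residuals N_04 30.0, N_05 149.6, N_06 162.6 → max 162.6 km
Site B: residuals N_04 9.4, N_05 183.5, N_06 224.6 → max 224.6 km
Site C: residuals N_04 8.4, N_05 91.4, N_06 127.3 → max 127.3 km
Site D: residuals N_04 0.0, N_05 0.1, N_06 0.0 → max 0.1 km
Only Site D has all residuals ≈ 0.

Site D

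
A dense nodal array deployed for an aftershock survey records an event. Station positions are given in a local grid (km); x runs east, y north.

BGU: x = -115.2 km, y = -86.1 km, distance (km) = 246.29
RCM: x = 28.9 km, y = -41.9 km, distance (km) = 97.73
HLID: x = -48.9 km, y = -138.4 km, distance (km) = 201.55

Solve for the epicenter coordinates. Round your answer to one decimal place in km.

Circle about each station: (x + 115.2)² + (y + 86.1)² = 246.29²; (x − 28.9)² + (y + 41.9)² = 97.73²; (x + 48.9)² + (y + 138.4)² = 201.55².
Subtracting the BGU equation from the RCM and HLID equations removes the quadratic terms:
288.2 x + 88.4 y = 33014.18
132.6 x − 104.6 y = 20897.88
Solving the 2×2 system: x ≈ 126.6, y ≈ -39.3 km.

126.6 km east, -39.3 km north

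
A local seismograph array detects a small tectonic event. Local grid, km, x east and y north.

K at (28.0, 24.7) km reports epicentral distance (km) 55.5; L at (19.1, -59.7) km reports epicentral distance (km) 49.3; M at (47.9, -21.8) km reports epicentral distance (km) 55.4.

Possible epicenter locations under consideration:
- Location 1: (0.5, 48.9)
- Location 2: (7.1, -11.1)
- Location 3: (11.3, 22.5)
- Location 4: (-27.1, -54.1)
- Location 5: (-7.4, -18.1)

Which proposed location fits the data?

For each candidate, compare |candidate − station| to the reported distance:
Location 1: residuals K 18.9, L 60.9, M 29.7 → max 60.9 km
Location 2: residuals K 14.0, L 0.8, M 13.2 → max 14.0 km
Location 3: residuals K 38.7, L 33.3, M 2.1 → max 38.7 km
Location 4: residuals K 40.7, L 2.8, M 26.3 → max 40.7 km
Location 5: residuals K 0.0, L 0.0, M 0.0 → max 0.0 km
Only Location 5 has all residuals ≈ 0.

Location 5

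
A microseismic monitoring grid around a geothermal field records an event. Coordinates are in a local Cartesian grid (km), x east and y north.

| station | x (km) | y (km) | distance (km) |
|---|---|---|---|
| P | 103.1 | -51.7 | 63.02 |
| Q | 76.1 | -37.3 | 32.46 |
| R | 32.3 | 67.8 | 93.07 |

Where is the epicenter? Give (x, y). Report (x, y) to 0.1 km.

x ≈ 46.4 km, y ≈ -24.2 km

Circle about each station: (x − 103.1)² + (y + 51.7)² = 63.02²; (x − 76.1)² + (y + 37.3)² = 32.46²; (x − 32.3)² + (y − 67.8)² = 93.07².
Subtracting the P equation from the Q and R equations removes the quadratic terms:
-54.0 x + 28.8 y = -3202.13
-141.6 x + 239.0 y = -12352.87
Solving the 2×2 system: x ≈ 46.4, y ≈ -24.2 km.
Check against P (with the unrounded x, y): √((x − 103.1)²+(y + 51.7)²) = 63.02 ≈ 63.02 km. ✓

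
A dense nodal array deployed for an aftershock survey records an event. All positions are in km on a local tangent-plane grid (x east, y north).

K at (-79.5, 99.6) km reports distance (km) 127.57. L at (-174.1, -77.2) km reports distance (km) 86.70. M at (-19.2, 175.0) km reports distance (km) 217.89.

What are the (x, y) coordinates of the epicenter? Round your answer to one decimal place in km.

(-104.5, -25.5)

Circle about each station: (x + 79.5)² + (y − 99.6)² = 127.57²; (x + 174.1)² + (y + 77.2)² = 86.70²; (x + 19.2)² + (y − 175.0)² = 217.89².
Subtracting the K equation from the L and M equations removes the quadratic terms:
-189.2 x − 353.6 y = 28787.45
120.6 x + 150.8 y = -16448.72
Solving the 2×2 system: x ≈ -104.5, y ≈ -25.5 km.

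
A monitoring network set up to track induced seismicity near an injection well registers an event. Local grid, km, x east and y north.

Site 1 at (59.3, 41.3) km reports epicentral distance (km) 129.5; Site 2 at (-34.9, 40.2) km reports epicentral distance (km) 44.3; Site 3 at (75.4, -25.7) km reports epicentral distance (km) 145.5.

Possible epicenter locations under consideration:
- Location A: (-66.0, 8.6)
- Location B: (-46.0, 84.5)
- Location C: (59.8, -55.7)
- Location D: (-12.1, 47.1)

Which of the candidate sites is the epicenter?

Location A

For each candidate, compare |candidate − station| to the reported distance:
Location A: residuals Site 1 0.0, Site 2 0.0, Site 3 0.0 → max 0.0 km
Location B: residuals Site 1 15.7, Site 2 1.4, Site 3 18.5 → max 18.5 km
Location C: residuals Site 1 32.5, Site 2 90.5, Site 3 111.7 → max 111.7 km
Location D: residuals Site 1 57.9, Site 2 20.5, Site 3 31.7 → max 57.9 km
Only Location A has all residuals ≈ 0.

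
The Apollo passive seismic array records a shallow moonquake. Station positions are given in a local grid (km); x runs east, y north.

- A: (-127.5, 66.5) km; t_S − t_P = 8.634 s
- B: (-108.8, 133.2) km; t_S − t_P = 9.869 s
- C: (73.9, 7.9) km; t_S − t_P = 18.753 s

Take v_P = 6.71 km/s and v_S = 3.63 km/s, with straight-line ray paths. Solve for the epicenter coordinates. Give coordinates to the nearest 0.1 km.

Distance from S−P lag: d = Δt · v_P v_S / (v_P − v_S) = Δt · (6.71·3.63)/(6.71−3.63) ≈ 7.9082·Δt.
So d_A = 68.28, d_B = 78.05, d_C = 148.30 km.
Circle about each station: (x + 127.5)² + (y − 66.5)² = 68.28²; (x + 108.8)² + (y − 133.2)² = 78.05²; (x − 73.9)² + (y − 7.9)² = 148.30².
Subtracting the A equation from the B and C equations removes the quadratic terms:
37.4 x + 133.4 y = 7471.54
402.8 x − 117.2 y = -32485.61
Solving the 2×2 system: x ≈ -59.5, y ≈ 72.7 km.
Check against A (with the unrounded x, y): √((x + 127.5)²+(y − 66.5)²) = 68.28 ≈ 68.28 km. ✓

x ≈ -59.5 km, y ≈ 72.7 km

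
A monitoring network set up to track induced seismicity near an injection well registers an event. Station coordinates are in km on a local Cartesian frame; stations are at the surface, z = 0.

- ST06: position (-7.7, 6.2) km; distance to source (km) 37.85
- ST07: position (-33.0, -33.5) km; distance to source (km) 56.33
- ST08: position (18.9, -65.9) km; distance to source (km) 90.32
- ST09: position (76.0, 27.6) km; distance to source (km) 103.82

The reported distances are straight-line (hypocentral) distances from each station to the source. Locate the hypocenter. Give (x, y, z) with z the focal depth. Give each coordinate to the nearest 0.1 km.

(-19.3, 7.6, 36.0)

Each station gives a sphere (x−x_i)² + (y−y_i)² + z² = d_i² (stations at z=0).
Subtracting the ST06 sphere from ST07 and ST08: z² cancels, leaving linear equations in x and y:
-50.6 x − 79.4 y = 373.07
53.2 x − 144.2 y = -2122.79
Solving: x ≈ -19.300, y ≈ 7.601 km (keep extra digits for the depth step; rounded: -19.3, 7.6).
Then from the ST06 sphere: z² = 37.85² − (x + 7.7)² − (y − 6.2)² with x = -19.300, y = 7.601, so z ≈ 36.001 ≈ 36.0 km.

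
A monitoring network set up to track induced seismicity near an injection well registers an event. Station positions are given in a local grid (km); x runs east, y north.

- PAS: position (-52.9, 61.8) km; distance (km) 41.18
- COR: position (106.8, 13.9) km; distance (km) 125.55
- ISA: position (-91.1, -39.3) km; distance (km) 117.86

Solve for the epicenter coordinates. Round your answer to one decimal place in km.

(-13.6, 49.5)

Circle about each station: (x + 52.9)² + (y − 61.8)² = 41.18²; (x − 106.8)² + (y − 13.9)² = 125.55²; (x + 91.1)² + (y + 39.3)² = 117.86².
Subtracting the PAS equation from the COR and ISA equations removes the quadratic terms:
319.4 x − 95.8 y = -9085.21
-76.4 x − 202.2 y = -8969.14
Solving the 2×2 system: x ≈ -13.6, y ≈ 49.5 km.
Check against PAS (with the unrounded x, y): √((x + 52.9)²+(y − 61.8)²) = 41.18 ≈ 41.18 km. ✓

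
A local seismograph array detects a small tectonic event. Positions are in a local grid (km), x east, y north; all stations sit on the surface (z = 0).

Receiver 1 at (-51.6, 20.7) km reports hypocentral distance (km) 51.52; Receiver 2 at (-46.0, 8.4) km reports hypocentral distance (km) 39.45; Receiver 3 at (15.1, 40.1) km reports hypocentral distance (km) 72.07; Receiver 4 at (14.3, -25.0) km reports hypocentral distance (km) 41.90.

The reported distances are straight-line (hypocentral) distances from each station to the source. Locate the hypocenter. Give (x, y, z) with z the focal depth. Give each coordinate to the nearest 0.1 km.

Each station gives a sphere (x−x_i)² + (y−y_i)² + z² = d_i² (stations at z=0).
Subtracting the Receiver 1 sphere from Receiver 2 and Receiver 3: z² cancels, leaving linear equations in x and y:
11.2 x − 24.6 y = 193.52
133.4 x + 38.8 y = -3794.80
Solving: x ≈ -23.100, y ≈ -18.384 km (keep extra digits for the depth step; rounded: -23.1, -18.4).
Then from the Receiver 1 sphere: z² = 51.52² − (x + 51.6)² − (y − 20.7)² with x = -23.100, y = -18.384, so z ≈ 17.734 ≈ 17.7 km.

(-23.1, -18.4, 17.7)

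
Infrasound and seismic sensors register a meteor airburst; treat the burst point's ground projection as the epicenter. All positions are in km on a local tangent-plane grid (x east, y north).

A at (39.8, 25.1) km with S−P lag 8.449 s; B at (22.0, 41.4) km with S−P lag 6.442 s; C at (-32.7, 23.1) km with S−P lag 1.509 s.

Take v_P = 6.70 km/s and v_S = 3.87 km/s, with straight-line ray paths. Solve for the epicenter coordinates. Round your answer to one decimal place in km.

Distance from S−P lag: d = Δt · v_P v_S / (v_P − v_S) = Δt · (6.70·3.87)/(6.70−3.87) ≈ 9.1622·Δt.
So d_A = 77.41, d_B = 59.02, d_C = 13.83 km.
Circle about each station: (x − 39.8)² + (y − 25.1)² = 77.41²; (x − 22.0)² + (y − 41.4)² = 59.02²; (x + 32.7)² + (y − 23.1)² = 13.83².
Subtracting the A equation from the B and C equations removes the quadratic terms:
-35.6 x + 32.6 y = 2492.86
-145.0 x − 4.0 y = 5189.89
Solving the 2×2 system: x ≈ -36.8, y ≈ 36.3 km.

(-36.8, 36.3)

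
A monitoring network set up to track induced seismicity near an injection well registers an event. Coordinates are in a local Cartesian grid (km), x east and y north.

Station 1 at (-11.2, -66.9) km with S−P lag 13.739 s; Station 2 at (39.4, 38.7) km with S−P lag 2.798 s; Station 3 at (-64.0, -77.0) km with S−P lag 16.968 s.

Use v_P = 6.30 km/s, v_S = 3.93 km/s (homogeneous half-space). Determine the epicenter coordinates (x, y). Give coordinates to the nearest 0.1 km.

Distance from S−P lag: d = Δt · v_P v_S / (v_P − v_S) = Δt · (6.30·3.93)/(6.30−3.93) ≈ 10.4468·Δt.
So d_Station 1 = 143.53, d_Station 2 = 29.23, d_Station 3 = 177.26 km.
Circle about each station: (x + 11.2)² + (y + 66.9)² = 143.53²; (x − 39.4)² + (y − 38.7)² = 29.23²; (x + 64.0)² + (y + 77.0)² = 177.26².
Subtracting pairs of circle equations eliminates x²+y² and gives linear equations (the radical axes):
101.2 x + 211.2 y = 18195.47
-105.6 x − 20.2 y = -5396.30
Solving the 2×2 system: x ≈ 38.1, y ≈ 67.9 km.

38.1 km east, 67.9 km north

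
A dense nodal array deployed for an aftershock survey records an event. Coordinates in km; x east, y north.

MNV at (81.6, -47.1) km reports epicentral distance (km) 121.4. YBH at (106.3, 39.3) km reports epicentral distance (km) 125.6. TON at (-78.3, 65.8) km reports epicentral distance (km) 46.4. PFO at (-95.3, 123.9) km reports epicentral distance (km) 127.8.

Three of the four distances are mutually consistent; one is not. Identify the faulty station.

TON

Solve using three stations at a time. Using MNV, YBH, PFO (subtract circle equations pairwise → linear system) gives (x, y) ≈ (-18.1, 22.1).
Distances from that point to each station vs reported:
  MNV: calculated 121.4 vs reported 121.4 → residual 0.0 km
  YBH: calculated 125.6 vs reported 125.6 → residual 0.0 km
  TON: calculated 74.4 vs reported 46.4 → residual 28.0 km
  PFO: calculated 127.8 vs reported 127.8 → residual 0.0 km
MNV, YBH, PFO are mutually consistent (residuals ≈ 0); TON is off by 28.0 km.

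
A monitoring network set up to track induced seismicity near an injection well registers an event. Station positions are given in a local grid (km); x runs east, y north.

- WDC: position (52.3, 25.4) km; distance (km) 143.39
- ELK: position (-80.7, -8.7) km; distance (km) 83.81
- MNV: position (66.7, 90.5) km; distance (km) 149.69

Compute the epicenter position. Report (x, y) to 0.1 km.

Circle about each station: (x − 52.3)² + (y − 25.4)² = 143.39²; (x + 80.7)² + (y + 8.7)² = 83.81²; (x − 66.7)² + (y − 90.5)² = 149.69².
Subtracting pairs of circle equations eliminates x²+y² and gives linear equations (the radical axes):
-266.0 x − 68.2 y = 16744.31
28.8 x + 130.2 y = 7412.29
Solving the 2×2 system: x ≈ -82.2, y ≈ 75.1 km.

-82.2 km east, 75.1 km north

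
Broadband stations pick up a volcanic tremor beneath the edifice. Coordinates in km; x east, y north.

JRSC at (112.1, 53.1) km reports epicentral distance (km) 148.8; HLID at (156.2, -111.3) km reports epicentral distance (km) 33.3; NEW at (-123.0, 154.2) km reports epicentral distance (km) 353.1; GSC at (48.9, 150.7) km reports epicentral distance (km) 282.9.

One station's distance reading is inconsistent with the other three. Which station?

Solve using three stations at a time. Using JRSC, HLID, NEW (subtract circle equations pairwise → linear system) gives (x, y) ≈ (127.2, -94.9).
Distances from that point to each station vs reported:
  JRSC: calculated 148.8 vs reported 148.8 → residual 0.0 km
  HLID: calculated 33.3 vs reported 33.3 → residual 0.0 km
  NEW: calculated 353.1 vs reported 353.1 → residual 0.0 km
  GSC: calculated 257.8 vs reported 282.9 → residual 25.1 km
JRSC, HLID, NEW are mutually consistent (residuals ≈ 0); GSC is off by 25.1 km.

GSC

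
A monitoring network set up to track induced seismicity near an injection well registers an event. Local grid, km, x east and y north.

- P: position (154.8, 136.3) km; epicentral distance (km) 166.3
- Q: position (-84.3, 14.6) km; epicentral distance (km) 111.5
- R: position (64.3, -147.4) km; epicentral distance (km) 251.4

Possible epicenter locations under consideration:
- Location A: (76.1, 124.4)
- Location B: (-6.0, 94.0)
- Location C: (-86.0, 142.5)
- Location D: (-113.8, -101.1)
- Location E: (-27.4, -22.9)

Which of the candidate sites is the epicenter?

Location B

For each candidate, compare |candidate − station| to the reported distance:
Location A: residuals P 86.7, Q 82.9, R 20.7 → max 86.7 km
Location B: residuals P 0.0, Q 0.0, R 0.0 → max 0.0 km
Location C: residuals P 74.6, Q 16.4, R 75.1 → max 75.1 km
Location D: residuals P 192.2, Q 7.9, R 67.4 → max 192.2 km
Location E: residuals P 75.7, Q 43.4, R 96.8 → max 96.8 km
Only Location B has all residuals ≈ 0.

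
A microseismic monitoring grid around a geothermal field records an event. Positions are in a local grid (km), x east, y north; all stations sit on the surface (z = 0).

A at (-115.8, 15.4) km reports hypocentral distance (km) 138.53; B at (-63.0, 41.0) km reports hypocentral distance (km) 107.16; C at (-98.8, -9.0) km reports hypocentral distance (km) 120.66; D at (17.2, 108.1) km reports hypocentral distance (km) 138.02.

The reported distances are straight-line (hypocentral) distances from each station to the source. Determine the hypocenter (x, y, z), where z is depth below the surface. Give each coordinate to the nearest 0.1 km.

(4.1, -14.1, 62.8)

Each station gives a sphere (x−x_i)² + (y−y_i)² + z² = d_i² (stations at z=0).
Subtracting the A sphere from B and C: z² cancels, leaving linear equations in x and y:
105.6 x + 51.2 y = -289.50
34.0 x − 48.8 y = 827.37
Solving: x ≈ 4.095, y ≈ -14.101 km (keep extra digits for the depth step; rounded: 4.1, -14.1).
Then from the A sphere: z² = 138.53² − (x + 115.8)² − (y − 15.4)² with x = 4.095, y = -14.101, so z ≈ 62.813 ≈ 62.8 km.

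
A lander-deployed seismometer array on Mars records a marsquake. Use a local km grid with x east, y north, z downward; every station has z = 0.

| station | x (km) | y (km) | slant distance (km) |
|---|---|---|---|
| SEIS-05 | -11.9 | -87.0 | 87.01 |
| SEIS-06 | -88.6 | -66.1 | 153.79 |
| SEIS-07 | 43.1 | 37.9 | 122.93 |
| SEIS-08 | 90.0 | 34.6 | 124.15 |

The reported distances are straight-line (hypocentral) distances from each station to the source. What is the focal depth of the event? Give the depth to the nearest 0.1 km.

Each station gives a sphere (x−x_i)² + (y−y_i)² + z² = d_i² (stations at z=0).
Subtracting the SEIS-05 sphere from SEIS-06 and SEIS-07: z² cancels, leaving linear equations in x and y:
-153.4 x + 41.8 y = -11572.06
110.0 x + 249.8 y = -11957.63
Solving: x ≈ 55.709, y ≈ -72.400 km (keep extra digits for the depth step; rounded: 55.7, -72.4).
Then from the SEIS-05 sphere: z² = 87.01² − (x + 11.9)² − (y + 87.0)² with x = 55.709, y = -72.400, so z ≈ 52.788 ≈ 52.8 km.

52.8 km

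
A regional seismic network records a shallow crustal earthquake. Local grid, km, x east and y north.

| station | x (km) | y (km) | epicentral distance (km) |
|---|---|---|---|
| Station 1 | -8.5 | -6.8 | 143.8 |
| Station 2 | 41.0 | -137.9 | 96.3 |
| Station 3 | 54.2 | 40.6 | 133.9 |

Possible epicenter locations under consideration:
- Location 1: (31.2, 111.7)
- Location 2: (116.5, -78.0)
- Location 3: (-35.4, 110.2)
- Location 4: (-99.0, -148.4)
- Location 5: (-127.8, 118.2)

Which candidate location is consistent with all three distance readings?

Location 2

For each candidate, compare |candidate − station| to the reported distance:
Location 1: residuals Station 1 18.8, Station 2 153.5, Station 3 59.2 → max 153.5 km
Location 2: residuals Station 1 0.1, Station 2 0.1, Station 3 0.1 → max 0.1 km
Location 3: residuals Station 1 23.7, Station 2 163.3, Station 3 20.4 → max 163.3 km
Location 4: residuals Station 1 24.3, Station 2 44.1, Station 3 109.4 → max 109.4 km
Location 5: residuals Station 1 29.0, Station 2 210.4, Station 3 64.0 → max 210.4 km
Only Location 2 has all residuals ≈ 0.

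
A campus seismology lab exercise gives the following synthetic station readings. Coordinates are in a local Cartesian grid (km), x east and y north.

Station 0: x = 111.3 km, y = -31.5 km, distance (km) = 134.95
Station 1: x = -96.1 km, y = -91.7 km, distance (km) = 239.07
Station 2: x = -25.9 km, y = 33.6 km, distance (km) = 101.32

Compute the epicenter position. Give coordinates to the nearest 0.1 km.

x ≈ 56.9 km, y ≈ 92.0 km

Circle about each station: (x − 111.3)² + (y + 31.5)² = 134.95²; (x + 96.1)² + (y + 91.7)² = 239.07²; (x + 25.9)² + (y − 33.6)² = 101.32².
Subtracting the Station 0 equation from the Station 1 and Station 2 equations removes the quadratic terms:
-414.8 x − 120.4 y = -34678.80
-274.4 x + 130.2 y = -3634.41
Solving the 2×2 system: x ≈ 56.9, y ≈ 92.0 km.
Check against Station 0 (with the unrounded x, y): √((x − 111.3)²+(y + 31.5)²) = 134.95 ≈ 134.95 km. ✓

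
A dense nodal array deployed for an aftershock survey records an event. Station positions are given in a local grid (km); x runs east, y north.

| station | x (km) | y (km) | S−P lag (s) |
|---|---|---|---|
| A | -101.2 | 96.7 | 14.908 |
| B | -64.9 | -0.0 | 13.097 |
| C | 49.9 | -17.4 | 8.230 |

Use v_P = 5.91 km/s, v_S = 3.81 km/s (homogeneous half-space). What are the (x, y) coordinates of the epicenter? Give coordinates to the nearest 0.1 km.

Distance from S−P lag: d = Δt · v_P v_S / (v_P − v_S) = Δt · (5.91·3.81)/(5.91−3.81) ≈ 10.7224·Δt.
So d_A = 159.85, d_B = 140.43, d_C = 88.25 km.
Circle about each station: (x + 101.2)² + (y − 96.7)² = 159.85²; (x + 64.9)² + y² = 140.43²; (x − 49.9)² + (y + 17.4)² = 88.25².
Subtracting the A equation from the B and C equations removes the quadratic terms:
72.6 x − 193.4 y = -9548.88
302.2 x − 228.2 y = 964.40
Solving the 2×2 system: x ≈ 56.5, y ≈ 70.6 km.

(56.5, 70.6)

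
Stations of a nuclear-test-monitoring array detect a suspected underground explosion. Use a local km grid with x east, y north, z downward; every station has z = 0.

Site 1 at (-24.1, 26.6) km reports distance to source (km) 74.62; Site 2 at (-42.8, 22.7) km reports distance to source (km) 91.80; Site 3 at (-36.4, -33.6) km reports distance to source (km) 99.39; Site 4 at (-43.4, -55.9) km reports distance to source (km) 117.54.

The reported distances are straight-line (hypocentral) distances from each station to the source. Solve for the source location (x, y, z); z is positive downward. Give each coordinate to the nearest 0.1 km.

Each station gives a sphere (x−x_i)² + (y−y_i)² + z² = d_i² (stations at z=0).
Subtracting the Site 1 sphere from Site 2 and Site 3: z² cancels, leaving linear equations in x and y:
-37.4 x − 7.8 y = -1800.34
-24.6 x − 120.4 y = -3144.68
Solving: x ≈ 44.590, y ≈ 17.008 km (keep extra digits for the depth step; rounded: 44.6, 17.0).
Then from the Site 1 sphere: z² = 74.62² − (x + 24.1)² − (y − 26.6)² with x = 44.590, y = 17.008, so z ≈ 27.529 ≈ 27.5 km.

(44.6, 17.0, 27.5)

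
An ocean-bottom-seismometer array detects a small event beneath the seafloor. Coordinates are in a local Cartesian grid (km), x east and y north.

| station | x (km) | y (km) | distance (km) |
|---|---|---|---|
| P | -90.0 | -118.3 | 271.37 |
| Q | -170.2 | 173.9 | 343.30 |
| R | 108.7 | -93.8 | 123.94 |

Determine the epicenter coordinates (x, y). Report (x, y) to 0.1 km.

Circle about each station: (x + 90.0)² + (y + 118.3)² = 271.37²; (x + 170.2)² + (y − 173.9)² = 343.30²; (x − 108.7)² + (y + 93.8)² = 123.94².
Subtracting pairs of circle equations eliminates x²+y² and gives linear equations (the radical axes):
-160.4 x + 584.4 y = -7098.85
397.4 x + 49.0 y = 56799.79
Solving the 2×2 system: x ≈ 139.7, y ≈ 26.2 km.

x ≈ 139.7 km, y ≈ 26.2 km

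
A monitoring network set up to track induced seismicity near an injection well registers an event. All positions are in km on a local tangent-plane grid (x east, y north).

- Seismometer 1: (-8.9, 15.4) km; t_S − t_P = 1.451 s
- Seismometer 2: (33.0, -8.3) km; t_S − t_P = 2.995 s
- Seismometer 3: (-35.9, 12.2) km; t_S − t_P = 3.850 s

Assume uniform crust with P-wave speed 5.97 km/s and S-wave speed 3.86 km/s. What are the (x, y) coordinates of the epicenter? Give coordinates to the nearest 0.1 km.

Distance from S−P lag: d = Δt · v_P v_S / (v_P − v_S) = Δt · (5.97·3.86)/(5.97−3.86) ≈ 10.9214·Δt.
So d_Seismometer 1 = 15.85, d_Seismometer 2 = 32.71, d_Seismometer 3 = 42.05 km.
Circle about each station: (x + 8.9)² + (y − 15.4)² = 15.85²; (x − 33.0)² + (y + 8.3)² = 32.71²; (x + 35.9)² + (y − 12.2)² = 42.05².
Subtracting the Seismometer 1 equation from the Seismometer 2 and Seismometer 3 equations removes the quadratic terms:
83.8 x − 47.4 y = 22.80
-54.0 x − 6.4 y = -395.70
Solving the 2×2 system: x ≈ 6.1, y ≈ 10.3 km.
Check against Seismometer 1 (with the unrounded x, y): √((x + 8.9)²+(y − 15.4)²) = 15.84 ≈ 15.85 km. ✓

(6.1, 10.3)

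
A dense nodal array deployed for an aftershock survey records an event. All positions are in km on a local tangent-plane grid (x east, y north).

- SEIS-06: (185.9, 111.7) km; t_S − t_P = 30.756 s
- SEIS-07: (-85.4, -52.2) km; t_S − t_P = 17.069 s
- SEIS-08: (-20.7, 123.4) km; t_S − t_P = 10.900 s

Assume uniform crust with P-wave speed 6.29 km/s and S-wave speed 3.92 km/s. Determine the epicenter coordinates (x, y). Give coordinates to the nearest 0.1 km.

Distance from S−P lag: d = Δt · v_P v_S / (v_P − v_S) = Δt · (6.29·3.92)/(6.29−3.92) ≈ 10.4037·Δt.
So d_SEIS-06 = 319.98, d_SEIS-07 = 177.58, d_SEIS-08 = 113.40 km.
Circle about each station: (x − 185.9)² + (y − 111.7)² = 319.98²; (x + 85.4)² + (y + 52.2)² = 177.58²; (x + 20.7)² + (y − 123.4)² = 113.40².
Subtracting the SEIS-06 equation from the SEIS-07 and SEIS-08 equations removes the quadratic terms:
-542.6 x − 327.8 y = 33834.84
-413.2 x + 23.4 y = 58147.99
Solving the 2×2 system: x ≈ -134.0, y ≈ 118.6 km.

-134.0 km east, 118.6 km north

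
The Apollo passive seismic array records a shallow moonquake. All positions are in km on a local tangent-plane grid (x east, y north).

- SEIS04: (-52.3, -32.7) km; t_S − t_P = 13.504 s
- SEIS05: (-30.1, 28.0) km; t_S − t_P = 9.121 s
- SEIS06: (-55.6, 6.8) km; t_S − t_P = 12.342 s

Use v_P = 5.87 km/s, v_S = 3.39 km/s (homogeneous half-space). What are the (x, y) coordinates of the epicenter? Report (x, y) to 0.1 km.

Distance from S−P lag: d = Δt · v_P v_S / (v_P − v_S) = Δt · (5.87·3.39)/(5.87−3.39) ≈ 8.0239·Δt.
So d_SEIS04 = 108.35, d_SEIS05 = 73.19, d_SEIS06 = 99.03 km.
Circle about each station: (x + 52.3)² + (y + 32.7)² = 108.35²; (x + 30.1)² + (y − 28.0)² = 73.19²; (x + 55.6)² + (y − 6.8)² = 99.03².
Subtracting pairs of circle equations eliminates x²+y² and gives linear equations (the radical axes):
44.4 x + 121.4 y = 4268.38
-6.6 x + 79.0 y = 1265.80
Solving the 2×2 system: x ≈ 42.6, y ≈ 19.6 km.

42.6 km east, 19.6 km north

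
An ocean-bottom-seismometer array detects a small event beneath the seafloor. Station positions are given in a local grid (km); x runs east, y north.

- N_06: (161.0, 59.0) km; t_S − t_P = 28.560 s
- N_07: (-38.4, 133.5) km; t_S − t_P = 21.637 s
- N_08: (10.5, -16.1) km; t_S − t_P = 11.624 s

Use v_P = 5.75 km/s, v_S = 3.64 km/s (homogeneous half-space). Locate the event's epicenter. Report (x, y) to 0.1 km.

Distance from S−P lag: d = Δt · v_P v_S / (v_P − v_S) = Δt · (5.75·3.64)/(5.75−3.64) ≈ 9.9194·Δt.
So d_N_06 = 283.30, d_N_07 = 214.63, d_N_08 = 115.30 km.
Circle about each station: (x − 161.0)² + (y − 59.0)² = 283.30²; (x + 38.4)² + (y − 133.5)² = 214.63²; (x − 10.5)² + (y + 16.1)² = 115.30².
Subtracting the N_06 equation from the N_07 and N_08 equations removes the quadratic terms:
-398.8 x + 149.0 y = 24087.66
-301.0 x − 150.2 y = 37932.26
Solving the 2×2 system: x ≈ -88.5, y ≈ -75.2 km.
Check against N_06 (with the unrounded x, y): √((x − 161.0)²+(y − 59.0)²) = 283.30 ≈ 283.30 km. ✓

(-88.5, -75.2)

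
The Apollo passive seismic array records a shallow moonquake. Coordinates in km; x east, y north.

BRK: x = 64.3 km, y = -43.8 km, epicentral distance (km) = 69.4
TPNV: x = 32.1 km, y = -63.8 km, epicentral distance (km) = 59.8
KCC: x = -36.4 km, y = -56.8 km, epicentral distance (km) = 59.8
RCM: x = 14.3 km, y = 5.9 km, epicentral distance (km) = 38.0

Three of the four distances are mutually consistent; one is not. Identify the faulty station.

RCM

Solve using three stations at a time. Using BRK, TPNV, KCC (subtract circle equations pairwise → linear system) gives (x, y) ≈ (2.8, -11.7).
Distances from that point to each station vs reported:
  BRK: calculated 69.3 vs reported 69.4 → residual 0.1 km
  TPNV: calculated 59.7 vs reported 59.8 → residual 0.1 km
  KCC: calculated 59.7 vs reported 59.8 → residual 0.1 km
  RCM: calculated 21.0 vs reported 38.0 → residual 17.0 km
BRK, TPNV, KCC are mutually consistent (residuals ≈ 0); RCM is off by 17.0 km.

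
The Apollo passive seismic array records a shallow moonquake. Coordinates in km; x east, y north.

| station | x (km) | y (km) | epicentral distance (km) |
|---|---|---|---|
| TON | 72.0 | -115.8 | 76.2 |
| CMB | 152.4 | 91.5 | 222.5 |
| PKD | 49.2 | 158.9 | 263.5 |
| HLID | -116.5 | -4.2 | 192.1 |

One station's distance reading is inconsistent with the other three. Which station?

Solve using three stations at a time. Using CMB, PKD, HLID (subtract circle equations pairwise → linear system) gives (x, y) ≈ (47.3, -104.6).
Distances from that point to each station vs reported:
  TON: calculated 27.2 vs reported 76.2 → residual 49.0 km
  CMB: calculated 222.5 vs reported 222.5 → residual 0.0 km
  PKD: calculated 263.5 vs reported 263.5 → residual 0.0 km
  HLID: calculated 192.1 vs reported 192.1 → residual 0.0 km
CMB, PKD, HLID are mutually consistent (residuals ≈ 0); TON is off by 49.0 km.

TON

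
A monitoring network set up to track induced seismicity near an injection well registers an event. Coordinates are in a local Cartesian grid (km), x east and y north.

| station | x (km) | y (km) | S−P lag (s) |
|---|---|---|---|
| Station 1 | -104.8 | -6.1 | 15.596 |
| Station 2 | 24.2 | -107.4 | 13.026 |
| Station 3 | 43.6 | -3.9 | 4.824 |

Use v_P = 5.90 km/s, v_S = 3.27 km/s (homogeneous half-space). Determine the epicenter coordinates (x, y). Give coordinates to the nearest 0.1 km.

x ≈ 9.4 km, y ≈ -13.0 km

Distance from S−P lag: d = Δt · v_P v_S / (v_P − v_S) = Δt · (5.90·3.27)/(5.90−3.27) ≈ 7.3357·Δt.
So d_Station 1 = 114.41, d_Station 2 = 95.56, d_Station 3 = 35.39 km.
Circle about each station: (x + 104.8)² + (y + 6.1)² = 114.41²; (x − 24.2)² + (y + 107.4)² = 95.56²; (x − 43.6)² + (y + 3.9)² = 35.39².
Subtracting pairs of circle equations eliminates x²+y² and gives linear equations (the radical axes):
258.0 x − 202.6 y = 5058.08
296.8 x + 4.4 y = 2733.12
Solving the 2×2 system: x ≈ 9.4, y ≈ -13.0 km.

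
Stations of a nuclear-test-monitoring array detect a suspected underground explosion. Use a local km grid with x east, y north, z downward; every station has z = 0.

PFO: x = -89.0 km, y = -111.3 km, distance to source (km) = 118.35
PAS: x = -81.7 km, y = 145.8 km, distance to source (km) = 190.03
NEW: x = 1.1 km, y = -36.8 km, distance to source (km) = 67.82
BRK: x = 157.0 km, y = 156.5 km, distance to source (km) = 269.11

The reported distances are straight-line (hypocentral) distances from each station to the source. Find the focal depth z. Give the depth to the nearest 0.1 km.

59.3 km

Each station gives a sphere (x−x_i)² + (y−y_i)² + z² = d_i² (stations at z=0).
Subtracting the PFO sphere from PAS and NEW: z² cancels, leaving linear equations in x and y:
14.6 x + 514.2 y = -14480.84
180.2 x + 149.0 y = -9546.07
Solving: x ≈ -30.403, y ≈ -27.299 km (keep extra digits for the depth step; rounded: -30.4, -27.3).
Then from the PFO sphere: z² = 118.35² − (x + 89.0)² − (y + 111.3)² with x = -30.403, y = -27.299, so z ≈ 59.304 ≈ 59.3 km.
Check against BRK (with the unrounded solution): distance 269.11 ≈ 269.11 km. ✓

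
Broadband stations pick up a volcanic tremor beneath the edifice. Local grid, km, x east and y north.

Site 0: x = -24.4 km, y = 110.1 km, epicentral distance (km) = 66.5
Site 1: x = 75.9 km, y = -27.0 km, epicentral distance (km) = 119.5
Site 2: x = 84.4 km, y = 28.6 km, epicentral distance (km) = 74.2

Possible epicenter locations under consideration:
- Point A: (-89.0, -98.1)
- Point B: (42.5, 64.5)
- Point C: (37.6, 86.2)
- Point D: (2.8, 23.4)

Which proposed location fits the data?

For each candidate, compare |candidate − station| to the reported distance:
Point A: residuals Site 0 151.5, Site 1 60.1, Site 2 140.6 → max 151.5 km
Point B: residuals Site 0 14.5, Site 1 22.1, Site 2 19.0 → max 22.1 km
Point C: residuals Site 0 0.1, Site 1 0.0, Site 2 0.0 → max 0.1 km
Point D: residuals Site 0 24.4, Site 1 30.7, Site 2 7.6 → max 30.7 km
Only Point C has all residuals ≈ 0.

Point C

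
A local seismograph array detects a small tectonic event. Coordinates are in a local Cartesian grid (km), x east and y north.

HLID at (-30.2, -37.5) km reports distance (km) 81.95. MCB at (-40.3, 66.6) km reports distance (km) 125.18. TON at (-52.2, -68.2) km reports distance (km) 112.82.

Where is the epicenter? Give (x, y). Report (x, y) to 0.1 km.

x ≈ 49.9 km, y ≈ -20.2 km

Circle about each station: (x + 30.2)² + (y + 37.5)² = 81.95²; (x + 40.3)² + (y − 66.6)² = 125.18²; (x + 52.2)² + (y + 68.2)² = 112.82².
Subtracting the HLID equation from the MCB and TON equations removes the quadratic terms:
-20.2 x + 208.2 y = -5212.87
-44.0 x − 61.4 y = -954.76
Solving the 2×2 system: x ≈ 49.9, y ≈ -20.2 km.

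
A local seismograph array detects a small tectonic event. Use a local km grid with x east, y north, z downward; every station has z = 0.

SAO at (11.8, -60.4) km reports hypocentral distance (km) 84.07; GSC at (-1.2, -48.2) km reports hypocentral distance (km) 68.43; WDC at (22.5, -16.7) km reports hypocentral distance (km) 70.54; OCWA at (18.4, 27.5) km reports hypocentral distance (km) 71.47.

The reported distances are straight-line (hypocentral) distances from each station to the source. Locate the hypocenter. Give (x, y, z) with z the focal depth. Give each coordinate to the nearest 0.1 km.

Each station gives a sphere (x−x_i)² + (y−y_i)² + z² = d_i² (stations at z=0).
Subtracting the SAO sphere from GSC and WDC: z² cancels, leaving linear equations in x and y:
-26.0 x + 24.4 y = 922.38
21.4 x + 87.4 y = -910.39
Solving: x ≈ -36.796, y ≈ -1.407 km (keep extra digits for the depth step; rounded: -36.8, -1.4).
Then from the SAO sphere: z² = 84.07² − (x − 11.8)² − (y + 60.4)² with x = -36.796, y = -1.407, so z ≈ 35.015 ≈ 35.0 km.

(-36.8, -1.4, 35.0)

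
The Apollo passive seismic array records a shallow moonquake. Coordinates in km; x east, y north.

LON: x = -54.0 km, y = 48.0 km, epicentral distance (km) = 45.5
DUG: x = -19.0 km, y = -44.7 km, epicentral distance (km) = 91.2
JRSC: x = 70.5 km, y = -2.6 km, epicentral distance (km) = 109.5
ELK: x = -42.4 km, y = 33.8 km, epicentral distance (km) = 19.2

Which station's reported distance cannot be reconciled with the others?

Solve using three stations at a time. Using DUG, JRSC, ELK (subtract circle equations pairwise → linear system) gives (x, y) ≈ (-27.6, 46.1).
Distances from that point to each station vs reported:
  LON: calculated 26.5 vs reported 45.5 → residual 19.0 km
  DUG: calculated 91.2 vs reported 91.2 → residual 0.0 km
  JRSC: calculated 109.5 vs reported 109.5 → residual 0.0 km
  ELK: calculated 19.3 vs reported 19.2 → residual 0.1 km
DUG, JRSC, ELK are mutually consistent (residuals ≈ 0); LON is off by 19.0 km.

LON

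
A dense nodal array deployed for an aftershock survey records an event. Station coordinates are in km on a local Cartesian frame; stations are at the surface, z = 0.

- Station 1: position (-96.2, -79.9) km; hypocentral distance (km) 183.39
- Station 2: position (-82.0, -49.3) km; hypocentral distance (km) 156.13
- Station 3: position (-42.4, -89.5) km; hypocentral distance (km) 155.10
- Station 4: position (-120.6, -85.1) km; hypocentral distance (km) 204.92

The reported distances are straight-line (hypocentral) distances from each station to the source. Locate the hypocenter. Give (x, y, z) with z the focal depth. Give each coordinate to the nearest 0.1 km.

x ≈ 39.6 km, y ≈ 26.9 km, depth ≈ 61.5 km

Each station gives a sphere (x−x_i)² + (y−y_i)² + z² = d_i² (stations at z=0).
Subtracting the Station 1 sphere from Station 2 and Station 3: z² cancels, leaving linear equations in x and y:
28.4 x + 61.2 y = 2771.36
107.6 x − 19.2 y = 3745.44
Solving: x ≈ 39.609, y ≈ 26.903 km (keep extra digits for the depth step; rounded: 39.6, 26.9).
Then from the Station 1 sphere: z² = 183.39² − (x + 96.2)² − (y + 79.9)² with x = 39.609, y = 26.903, so z ≈ 61.489 ≈ 61.5 km.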